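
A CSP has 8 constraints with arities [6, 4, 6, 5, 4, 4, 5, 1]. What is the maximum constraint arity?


The arities are: 6, 4, 6, 5, 4, 4, 5, 1.
Scan for the maximum value.
Maximum arity = 6.

6


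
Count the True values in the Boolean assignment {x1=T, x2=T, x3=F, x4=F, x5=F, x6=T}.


The weight is the number of variables assigned True.
True variables: x1, x2, x6.
Weight = 3.

3


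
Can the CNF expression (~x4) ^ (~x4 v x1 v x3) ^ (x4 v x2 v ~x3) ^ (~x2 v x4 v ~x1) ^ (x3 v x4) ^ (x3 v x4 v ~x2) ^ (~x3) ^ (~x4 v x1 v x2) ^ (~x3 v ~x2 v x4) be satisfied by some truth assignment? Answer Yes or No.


Check all 16 possible truth assignments.
Number of satisfying assignments found: 0.
The formula is unsatisfiable.

No


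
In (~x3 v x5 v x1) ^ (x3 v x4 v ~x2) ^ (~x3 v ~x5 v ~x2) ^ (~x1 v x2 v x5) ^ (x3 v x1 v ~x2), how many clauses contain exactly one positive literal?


A definite clause has exactly one positive literal.
Clause 1: 2 positive -> not definite
Clause 2: 2 positive -> not definite
Clause 3: 0 positive -> not definite
Clause 4: 2 positive -> not definite
Clause 5: 2 positive -> not definite
Definite clause count = 0.

0


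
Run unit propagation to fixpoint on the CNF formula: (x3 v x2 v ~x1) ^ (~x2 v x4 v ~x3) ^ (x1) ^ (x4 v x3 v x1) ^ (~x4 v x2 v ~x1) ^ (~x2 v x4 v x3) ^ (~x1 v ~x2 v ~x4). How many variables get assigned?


Unit propagation repeatedly assigns the literal in any unit clause, then simplifies.
Assignments in order: x1 = T.
No further unit clauses remain.
Total variables assigned = 1.

1


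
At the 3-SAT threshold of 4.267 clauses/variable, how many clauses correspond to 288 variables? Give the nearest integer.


The 3-SAT phase transition occurs at approximately 4.267 clauses per variable.
m = 4.267 * 288 = 1228.896.
Rounded to nearest integer: 1229.

1229


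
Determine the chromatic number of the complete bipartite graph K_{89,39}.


K_{89,39} is bipartite by definition: the two parts are independent sets, with every edge crossing between them.
Color all vertices in one part with color 1 and all vertices in the other part with color 2.
Since the graph has at least one edge, one color does not suffice.
Chromatic number = 2.

2


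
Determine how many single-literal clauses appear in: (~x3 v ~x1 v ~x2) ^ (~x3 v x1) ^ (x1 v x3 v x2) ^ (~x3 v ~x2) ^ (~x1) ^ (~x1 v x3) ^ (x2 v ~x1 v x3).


A unit clause contains exactly one literal.
Unit clauses found: (~x1).
Count = 1.

1


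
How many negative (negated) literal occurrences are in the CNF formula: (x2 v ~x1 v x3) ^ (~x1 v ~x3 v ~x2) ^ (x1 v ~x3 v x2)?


Scan each clause for negated literals.
Clause 1: 1 negative; Clause 2: 3 negative; Clause 3: 1 negative.
Total negative literal occurrences = 5.

5


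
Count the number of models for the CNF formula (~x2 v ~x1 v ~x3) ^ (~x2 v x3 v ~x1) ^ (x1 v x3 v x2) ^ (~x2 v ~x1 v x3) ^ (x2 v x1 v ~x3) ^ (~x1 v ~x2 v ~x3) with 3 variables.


Enumerate all 8 truth assignments over 3 variables.
Test each against every clause.
Satisfying assignments found: 4.

4


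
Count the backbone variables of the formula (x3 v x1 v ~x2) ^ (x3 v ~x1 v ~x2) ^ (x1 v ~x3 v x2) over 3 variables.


Find all satisfying assignments: 5 model(s).
Check which variables have the same value in every model.
No variable is fixed across all models.
Backbone size = 0.

0


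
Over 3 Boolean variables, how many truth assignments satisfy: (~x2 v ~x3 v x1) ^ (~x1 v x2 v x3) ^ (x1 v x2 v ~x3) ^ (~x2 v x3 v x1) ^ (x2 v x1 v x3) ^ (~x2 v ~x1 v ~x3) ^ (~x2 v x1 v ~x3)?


Enumerate all 8 truth assignments over 3 variables.
Test each against every clause.
Satisfying assignments found: 2.

2


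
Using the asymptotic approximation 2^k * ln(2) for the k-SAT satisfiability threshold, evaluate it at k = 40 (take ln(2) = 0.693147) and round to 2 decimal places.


Using the asymptotic formula: threshold ~ 2^k * ln(2).
2^40 = 1099511627776.
1099511627776 * 0.693147 = 762123186258.05.

762123186258.05


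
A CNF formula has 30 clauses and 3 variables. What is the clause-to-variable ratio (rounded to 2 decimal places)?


Clause-to-variable ratio = clauses / variables.
30 / 3 = 10.0.

10.0


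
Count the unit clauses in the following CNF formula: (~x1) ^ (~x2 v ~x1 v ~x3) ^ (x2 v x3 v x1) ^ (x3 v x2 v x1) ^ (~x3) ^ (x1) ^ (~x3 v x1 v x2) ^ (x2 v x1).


A unit clause contains exactly one literal.
Unit clauses found: (~x1), (~x3), (x1).
Count = 3.

3


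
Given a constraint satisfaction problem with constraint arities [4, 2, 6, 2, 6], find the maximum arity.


The arities are: 4, 2, 6, 2, 6.
Scan for the maximum value.
Maximum arity = 6.

6


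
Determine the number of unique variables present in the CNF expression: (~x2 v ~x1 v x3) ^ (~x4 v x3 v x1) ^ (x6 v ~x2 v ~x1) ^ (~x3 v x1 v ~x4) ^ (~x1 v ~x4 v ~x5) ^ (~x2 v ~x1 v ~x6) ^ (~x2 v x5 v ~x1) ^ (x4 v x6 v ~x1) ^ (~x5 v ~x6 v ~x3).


Identify each distinct variable in the formula.
Variables found: x1, x2, x3, x4, x5, x6.
Total distinct variables = 6.

6


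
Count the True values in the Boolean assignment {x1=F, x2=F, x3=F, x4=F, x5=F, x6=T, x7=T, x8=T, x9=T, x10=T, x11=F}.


The weight is the number of variables assigned True.
True variables: x6, x7, x8, x9, x10.
Weight = 5.

5


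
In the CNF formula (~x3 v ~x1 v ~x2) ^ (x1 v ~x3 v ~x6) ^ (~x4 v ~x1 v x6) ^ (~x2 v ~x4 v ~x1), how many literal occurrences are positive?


Scan each clause for unnegated literals.
Clause 1: 0 positive; Clause 2: 1 positive; Clause 3: 1 positive; Clause 4: 0 positive.
Total positive literal occurrences = 2.

2


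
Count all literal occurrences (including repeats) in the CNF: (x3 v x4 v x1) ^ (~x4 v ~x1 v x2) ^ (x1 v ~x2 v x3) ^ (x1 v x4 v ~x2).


Clause lengths: 3, 3, 3, 3.
Sum = 3 + 3 + 3 + 3 = 12.

12


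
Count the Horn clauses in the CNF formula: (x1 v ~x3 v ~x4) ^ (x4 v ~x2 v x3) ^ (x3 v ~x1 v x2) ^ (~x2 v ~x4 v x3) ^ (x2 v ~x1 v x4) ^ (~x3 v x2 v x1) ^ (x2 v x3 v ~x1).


A Horn clause has at most one positive literal.
Clause 1: 1 positive lit(s) -> Horn
Clause 2: 2 positive lit(s) -> not Horn
Clause 3: 2 positive lit(s) -> not Horn
Clause 4: 1 positive lit(s) -> Horn
Clause 5: 2 positive lit(s) -> not Horn
Clause 6: 2 positive lit(s) -> not Horn
Clause 7: 2 positive lit(s) -> not Horn
Total Horn clauses = 2.

2


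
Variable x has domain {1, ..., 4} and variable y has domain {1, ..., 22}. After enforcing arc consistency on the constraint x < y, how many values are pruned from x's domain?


For the constraint x < y, x needs a supporting value in y's domain.
x can be at most 21 (one less than y's maximum).
Valid x values from domain: 4 out of 4.
Pruned = 4 - 4 = 0.

0


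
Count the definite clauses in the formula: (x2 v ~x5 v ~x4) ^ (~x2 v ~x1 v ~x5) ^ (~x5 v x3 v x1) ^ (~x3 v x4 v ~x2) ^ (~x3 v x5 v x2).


A definite clause has exactly one positive literal.
Clause 1: 1 positive -> definite
Clause 2: 0 positive -> not definite
Clause 3: 2 positive -> not definite
Clause 4: 1 positive -> definite
Clause 5: 2 positive -> not definite
Definite clause count = 2.

2


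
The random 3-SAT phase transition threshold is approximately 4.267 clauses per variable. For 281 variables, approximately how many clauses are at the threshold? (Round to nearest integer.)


The 3-SAT phase transition occurs at approximately 4.267 clauses per variable.
m = 4.267 * 281 = 1199.027.
Rounded to nearest integer: 1199.

1199


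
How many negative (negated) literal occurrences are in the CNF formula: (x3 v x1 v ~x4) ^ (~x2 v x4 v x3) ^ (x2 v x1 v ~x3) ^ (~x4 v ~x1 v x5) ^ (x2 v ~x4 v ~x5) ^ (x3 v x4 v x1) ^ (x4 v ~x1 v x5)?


Scan each clause for negated literals.
Clause 1: 1 negative; Clause 2: 1 negative; Clause 3: 1 negative; Clause 4: 2 negative; Clause 5: 2 negative; Clause 6: 0 negative; Clause 7: 1 negative.
Total negative literal occurrences = 8.

8


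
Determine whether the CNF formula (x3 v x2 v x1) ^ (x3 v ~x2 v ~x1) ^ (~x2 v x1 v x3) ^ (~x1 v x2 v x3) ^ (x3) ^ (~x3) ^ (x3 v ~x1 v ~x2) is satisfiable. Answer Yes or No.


Check all 8 possible truth assignments.
Number of satisfying assignments found: 0.
The formula is unsatisfiable.

No


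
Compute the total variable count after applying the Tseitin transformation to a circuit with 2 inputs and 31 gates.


The Tseitin transformation introduces one auxiliary variable per gate.
Total variables = inputs + gates = 2 + 31 = 33.

33


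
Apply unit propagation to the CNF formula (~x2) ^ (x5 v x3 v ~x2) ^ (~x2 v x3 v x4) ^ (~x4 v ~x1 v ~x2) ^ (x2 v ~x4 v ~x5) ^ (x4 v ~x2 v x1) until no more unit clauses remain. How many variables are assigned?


Unit propagation repeatedly assigns the literal in any unit clause, then simplifies.
Assignments in order: x2 = F.
No further unit clauses remain.
Total variables assigned = 1.

1


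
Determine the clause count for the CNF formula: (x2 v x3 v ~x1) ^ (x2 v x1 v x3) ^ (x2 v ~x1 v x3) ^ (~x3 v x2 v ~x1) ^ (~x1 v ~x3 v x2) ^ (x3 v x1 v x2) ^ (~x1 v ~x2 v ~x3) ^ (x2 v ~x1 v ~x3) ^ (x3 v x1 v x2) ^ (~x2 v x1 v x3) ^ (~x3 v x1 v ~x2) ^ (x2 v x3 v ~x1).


Each group enclosed in parentheses joined by ^ is one clause.
Counting the conjuncts: 12 clauses.

12


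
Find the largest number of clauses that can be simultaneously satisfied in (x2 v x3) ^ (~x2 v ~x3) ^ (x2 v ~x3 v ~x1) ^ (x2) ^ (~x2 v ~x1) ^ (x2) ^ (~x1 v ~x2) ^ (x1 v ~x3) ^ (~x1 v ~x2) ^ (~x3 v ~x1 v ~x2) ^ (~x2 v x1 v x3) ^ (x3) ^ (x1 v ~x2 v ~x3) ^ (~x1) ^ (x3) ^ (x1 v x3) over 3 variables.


Enumerate all 8 truth assignments.
For each, count how many of the 16 clauses are satisfied.
The formula is not fully satisfiable, so the maximum is below 16.
Maximum simultaneously satisfiable clauses = 13.

13


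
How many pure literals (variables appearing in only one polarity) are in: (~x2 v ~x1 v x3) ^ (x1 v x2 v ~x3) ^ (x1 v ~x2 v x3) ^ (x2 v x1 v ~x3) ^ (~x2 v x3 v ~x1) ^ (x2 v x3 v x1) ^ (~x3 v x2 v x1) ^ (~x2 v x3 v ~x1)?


A pure literal appears in only one polarity across all clauses.
No pure literals found.
Count = 0.

0


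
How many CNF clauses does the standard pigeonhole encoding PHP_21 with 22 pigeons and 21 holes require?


The PHP encoding has two parts:
1) At-least-one-hole clauses: 22 (one per pigeon, each with 21 literals).
2) At-most-one-pigeon-per-hole clauses: 21 holes * C(22,2) = 21 * 231 = 4851.
Total clauses = 22 + 4851 = 4873.

4873


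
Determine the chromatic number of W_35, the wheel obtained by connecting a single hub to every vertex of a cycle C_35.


W_35 consists of the cycle C_35 together with a hub vertex adjacent to every cycle vertex.
The cycle C_35 needs 3 colors (odd cycle -> 3).
The hub is adjacent to every cycle vertex, so it must receive a new color distinct from all of them.
Chromatic number = 3 + 1 = 4.

4


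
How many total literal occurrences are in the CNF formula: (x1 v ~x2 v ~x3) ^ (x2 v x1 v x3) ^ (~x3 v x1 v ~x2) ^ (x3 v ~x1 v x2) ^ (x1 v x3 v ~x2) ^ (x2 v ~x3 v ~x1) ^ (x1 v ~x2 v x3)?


Clause lengths: 3, 3, 3, 3, 3, 3, 3.
Sum = 3 + 3 + 3 + 3 + 3 + 3 + 3 = 21.

21


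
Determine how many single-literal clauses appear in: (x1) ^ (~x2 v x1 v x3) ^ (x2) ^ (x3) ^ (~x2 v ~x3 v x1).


A unit clause contains exactly one literal.
Unit clauses found: (x1), (x2), (x3).
Count = 3.

3


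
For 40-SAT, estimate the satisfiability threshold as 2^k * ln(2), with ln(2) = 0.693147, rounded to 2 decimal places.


Using the asymptotic formula: threshold ~ 2^k * ln(2).
2^40 = 1099511627776.
1099511627776 * 0.693147 = 762123186258.05.

762123186258.05


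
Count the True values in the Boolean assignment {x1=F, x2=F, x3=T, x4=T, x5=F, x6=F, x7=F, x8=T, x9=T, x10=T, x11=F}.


The weight is the number of variables assigned True.
True variables: x3, x4, x8, x9, x10.
Weight = 5.

5


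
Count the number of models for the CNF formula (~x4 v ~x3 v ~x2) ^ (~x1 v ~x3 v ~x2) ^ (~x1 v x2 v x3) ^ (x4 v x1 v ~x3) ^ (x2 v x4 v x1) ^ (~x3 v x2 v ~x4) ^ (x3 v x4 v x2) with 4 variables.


Enumerate all 16 truth assignments over 4 variables.
Test each against every clause.
Satisfying assignments found: 6.

6


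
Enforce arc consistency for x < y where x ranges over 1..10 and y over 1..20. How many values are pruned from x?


For the constraint x < y, x needs a supporting value in y's domain.
x can be at most 19 (one less than y's maximum).
Valid x values from domain: 10 out of 10.
Pruned = 10 - 10 = 0.

0


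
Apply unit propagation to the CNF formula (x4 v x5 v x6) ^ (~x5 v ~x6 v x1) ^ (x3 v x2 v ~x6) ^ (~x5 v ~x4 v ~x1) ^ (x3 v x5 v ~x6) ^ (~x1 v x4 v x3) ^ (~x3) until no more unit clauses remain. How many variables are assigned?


Unit propagation repeatedly assigns the literal in any unit clause, then simplifies.
Assignments in order: x3 = F.
No further unit clauses remain.
Total variables assigned = 1.

1


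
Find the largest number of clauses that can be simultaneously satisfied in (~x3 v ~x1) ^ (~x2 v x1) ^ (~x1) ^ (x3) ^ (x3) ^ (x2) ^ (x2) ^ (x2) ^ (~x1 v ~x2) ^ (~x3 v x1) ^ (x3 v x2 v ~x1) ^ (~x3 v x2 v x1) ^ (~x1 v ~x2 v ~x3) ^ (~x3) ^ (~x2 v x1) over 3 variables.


Enumerate all 8 truth assignments.
For each, count how many of the 15 clauses are satisfied.
The formula is not fully satisfiable, so the maximum is below 15.
Maximum simultaneously satisfiable clauses = 11.

11


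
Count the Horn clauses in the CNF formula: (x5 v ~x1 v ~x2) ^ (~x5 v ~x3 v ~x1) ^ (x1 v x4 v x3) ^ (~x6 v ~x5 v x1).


A Horn clause has at most one positive literal.
Clause 1: 1 positive lit(s) -> Horn
Clause 2: 0 positive lit(s) -> Horn
Clause 3: 3 positive lit(s) -> not Horn
Clause 4: 1 positive lit(s) -> Horn
Total Horn clauses = 3.

3


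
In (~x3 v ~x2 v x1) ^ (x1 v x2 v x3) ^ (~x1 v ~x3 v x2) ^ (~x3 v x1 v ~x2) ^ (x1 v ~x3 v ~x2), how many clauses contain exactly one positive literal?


A definite clause has exactly one positive literal.
Clause 1: 1 positive -> definite
Clause 2: 3 positive -> not definite
Clause 3: 1 positive -> definite
Clause 4: 1 positive -> definite
Clause 5: 1 positive -> definite
Definite clause count = 4.

4


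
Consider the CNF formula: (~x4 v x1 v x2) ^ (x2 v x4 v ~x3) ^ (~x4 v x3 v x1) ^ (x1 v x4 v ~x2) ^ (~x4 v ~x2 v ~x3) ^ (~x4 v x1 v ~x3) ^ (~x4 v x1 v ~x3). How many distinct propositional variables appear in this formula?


Identify each distinct variable in the formula.
Variables found: x1, x2, x3, x4.
Total distinct variables = 4.

4


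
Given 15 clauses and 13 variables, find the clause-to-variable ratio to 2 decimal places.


Clause-to-variable ratio = clauses / variables.
15 / 13 = 1.15.

1.15


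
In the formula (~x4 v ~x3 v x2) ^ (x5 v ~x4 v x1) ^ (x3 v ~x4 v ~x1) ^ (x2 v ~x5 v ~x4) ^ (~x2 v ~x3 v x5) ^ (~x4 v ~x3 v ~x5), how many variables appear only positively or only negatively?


A pure literal appears in only one polarity across all clauses.
Pure literals: x4 (negative only).
Count = 1.

1


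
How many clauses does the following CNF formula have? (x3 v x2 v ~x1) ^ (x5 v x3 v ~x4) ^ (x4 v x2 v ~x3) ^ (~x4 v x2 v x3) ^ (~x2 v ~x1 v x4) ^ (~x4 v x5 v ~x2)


Each group enclosed in parentheses joined by ^ is one clause.
Counting the conjuncts: 6 clauses.

6


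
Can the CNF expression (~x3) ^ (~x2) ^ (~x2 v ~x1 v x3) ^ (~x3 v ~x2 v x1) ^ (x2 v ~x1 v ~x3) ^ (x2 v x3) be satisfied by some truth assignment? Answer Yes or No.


Check all 8 possible truth assignments.
Number of satisfying assignments found: 0.
The formula is unsatisfiable.

No


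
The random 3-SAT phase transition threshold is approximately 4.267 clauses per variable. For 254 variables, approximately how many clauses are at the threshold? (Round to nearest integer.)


The 3-SAT phase transition occurs at approximately 4.267 clauses per variable.
m = 4.267 * 254 = 1083.818.
Rounded to nearest integer: 1084.

1084


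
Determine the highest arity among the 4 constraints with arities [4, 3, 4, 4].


The arities are: 4, 3, 4, 4.
Scan for the maximum value.
Maximum arity = 4.

4


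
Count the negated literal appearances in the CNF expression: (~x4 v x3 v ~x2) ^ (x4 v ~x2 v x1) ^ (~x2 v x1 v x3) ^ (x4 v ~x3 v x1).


Scan each clause for negated literals.
Clause 1: 2 negative; Clause 2: 1 negative; Clause 3: 1 negative; Clause 4: 1 negative.
Total negative literal occurrences = 5.

5


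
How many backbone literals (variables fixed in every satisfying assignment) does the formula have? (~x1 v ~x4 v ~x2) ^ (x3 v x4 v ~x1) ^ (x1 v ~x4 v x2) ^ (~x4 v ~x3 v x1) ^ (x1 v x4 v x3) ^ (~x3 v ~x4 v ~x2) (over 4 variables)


Find all satisfying assignments: 7 model(s).
Check which variables have the same value in every model.
No variable is fixed across all models.
Backbone size = 0.

0


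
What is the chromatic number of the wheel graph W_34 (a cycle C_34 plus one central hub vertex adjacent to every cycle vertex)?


W_34 consists of the cycle C_34 together with a hub vertex adjacent to every cycle vertex.
The cycle C_34 needs 2 colors (even cycle -> 2).
The hub is adjacent to every cycle vertex, so it must receive a new color distinct from all of them.
Chromatic number = 2 + 1 = 3.

3


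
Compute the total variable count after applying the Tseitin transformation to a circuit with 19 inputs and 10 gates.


The Tseitin transformation introduces one auxiliary variable per gate.
Total variables = inputs + gates = 19 + 10 = 29.

29


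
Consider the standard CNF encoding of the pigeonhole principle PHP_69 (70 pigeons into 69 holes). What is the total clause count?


The PHP encoding has two parts:
1) At-least-one-hole clauses: 70 (one per pigeon, each with 69 literals).
2) At-most-one-pigeon-per-hole clauses: 69 holes * C(70,2) = 69 * 2415 = 166635.
Total clauses = 70 + 166635 = 166705.

166705


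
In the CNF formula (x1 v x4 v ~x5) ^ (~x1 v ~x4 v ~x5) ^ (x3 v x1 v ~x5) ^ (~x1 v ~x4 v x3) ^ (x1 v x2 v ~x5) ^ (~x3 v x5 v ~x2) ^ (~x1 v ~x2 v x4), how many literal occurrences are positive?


Scan each clause for unnegated literals.
Clause 1: 2 positive; Clause 2: 0 positive; Clause 3: 2 positive; Clause 4: 1 positive; Clause 5: 2 positive; Clause 6: 1 positive; Clause 7: 1 positive.
Total positive literal occurrences = 9.

9


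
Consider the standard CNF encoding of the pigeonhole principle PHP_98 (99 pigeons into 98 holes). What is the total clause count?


The PHP encoding has two parts:
1) At-least-one-hole clauses: 99 (one per pigeon, each with 98 literals).
2) At-most-one-pigeon-per-hole clauses: 98 holes * C(99,2) = 98 * 4851 = 475398.
Total clauses = 99 + 475398 = 475497.

475497


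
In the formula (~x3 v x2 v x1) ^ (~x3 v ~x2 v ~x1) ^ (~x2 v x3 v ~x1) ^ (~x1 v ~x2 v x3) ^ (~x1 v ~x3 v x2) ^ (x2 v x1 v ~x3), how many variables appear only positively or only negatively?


A pure literal appears in only one polarity across all clauses.
No pure literals found.
Count = 0.

0


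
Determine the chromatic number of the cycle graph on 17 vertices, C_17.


An odd cycle cannot be 2-colored: alternating two colors around the cycle returns to the start with a conflict.
Since 17 is odd, three colors are required (and three suffice).
Chromatic number = 3.

3


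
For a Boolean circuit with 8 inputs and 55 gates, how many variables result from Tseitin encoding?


The Tseitin transformation introduces one auxiliary variable per gate.
Total variables = inputs + gates = 8 + 55 = 63.

63


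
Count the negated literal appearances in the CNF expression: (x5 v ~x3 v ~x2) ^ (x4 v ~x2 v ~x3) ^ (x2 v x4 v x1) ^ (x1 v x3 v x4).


Scan each clause for negated literals.
Clause 1: 2 negative; Clause 2: 2 negative; Clause 3: 0 negative; Clause 4: 0 negative.
Total negative literal occurrences = 4.

4


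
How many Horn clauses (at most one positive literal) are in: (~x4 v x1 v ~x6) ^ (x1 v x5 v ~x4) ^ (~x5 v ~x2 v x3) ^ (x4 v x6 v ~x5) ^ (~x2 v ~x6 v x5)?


A Horn clause has at most one positive literal.
Clause 1: 1 positive lit(s) -> Horn
Clause 2: 2 positive lit(s) -> not Horn
Clause 3: 1 positive lit(s) -> Horn
Clause 4: 2 positive lit(s) -> not Horn
Clause 5: 1 positive lit(s) -> Horn
Total Horn clauses = 3.

3


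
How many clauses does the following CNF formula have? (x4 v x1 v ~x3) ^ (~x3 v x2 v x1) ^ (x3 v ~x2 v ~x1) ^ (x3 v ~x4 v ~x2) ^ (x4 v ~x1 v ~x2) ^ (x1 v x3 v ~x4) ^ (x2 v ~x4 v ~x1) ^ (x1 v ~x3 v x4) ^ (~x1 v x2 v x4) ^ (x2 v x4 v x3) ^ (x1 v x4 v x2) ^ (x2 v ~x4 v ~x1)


Each group enclosed in parentheses joined by ^ is one clause.
Counting the conjuncts: 12 clauses.

12


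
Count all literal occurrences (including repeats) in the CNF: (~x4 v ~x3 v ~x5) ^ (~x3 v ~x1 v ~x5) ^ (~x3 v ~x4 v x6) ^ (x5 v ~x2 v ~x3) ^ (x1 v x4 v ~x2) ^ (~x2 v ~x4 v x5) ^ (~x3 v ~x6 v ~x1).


Clause lengths: 3, 3, 3, 3, 3, 3, 3.
Sum = 3 + 3 + 3 + 3 + 3 + 3 + 3 = 21.

21


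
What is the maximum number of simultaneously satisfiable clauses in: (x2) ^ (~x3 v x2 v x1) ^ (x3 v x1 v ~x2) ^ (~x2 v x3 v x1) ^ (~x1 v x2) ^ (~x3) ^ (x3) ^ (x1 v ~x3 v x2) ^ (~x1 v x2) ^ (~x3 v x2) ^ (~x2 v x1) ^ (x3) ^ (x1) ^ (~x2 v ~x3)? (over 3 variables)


Enumerate all 8 truth assignments.
For each, count how many of the 14 clauses are satisfied.
The formula is not fully satisfiable, so the maximum is below 14.
Maximum simultaneously satisfiable clauses = 12.

12


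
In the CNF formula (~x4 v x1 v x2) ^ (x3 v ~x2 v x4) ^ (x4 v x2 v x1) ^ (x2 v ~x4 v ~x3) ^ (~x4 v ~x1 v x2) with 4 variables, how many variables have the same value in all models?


Find all satisfying assignments: 8 model(s).
Check which variables have the same value in every model.
No variable is fixed across all models.
Backbone size = 0.

0


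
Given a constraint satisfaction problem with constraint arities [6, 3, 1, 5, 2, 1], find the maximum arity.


The arities are: 6, 3, 1, 5, 2, 1.
Scan for the maximum value.
Maximum arity = 6.

6


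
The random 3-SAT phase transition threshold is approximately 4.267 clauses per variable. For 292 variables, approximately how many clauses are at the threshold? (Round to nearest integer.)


The 3-SAT phase transition occurs at approximately 4.267 clauses per variable.
m = 4.267 * 292 = 1245.964.
Rounded to nearest integer: 1246.

1246


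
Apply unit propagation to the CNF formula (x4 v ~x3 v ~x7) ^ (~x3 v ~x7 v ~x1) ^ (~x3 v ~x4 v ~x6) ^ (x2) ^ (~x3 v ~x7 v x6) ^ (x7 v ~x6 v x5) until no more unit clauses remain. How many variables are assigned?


Unit propagation repeatedly assigns the literal in any unit clause, then simplifies.
Assignments in order: x2 = T.
No further unit clauses remain.
Total variables assigned = 1.

1


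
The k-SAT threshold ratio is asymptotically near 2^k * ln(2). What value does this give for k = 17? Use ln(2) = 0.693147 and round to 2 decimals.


Using the asymptotic formula: threshold ~ 2^k * ln(2).
2^17 = 131072.
131072 * 0.693147 = 90852.16.

90852.16


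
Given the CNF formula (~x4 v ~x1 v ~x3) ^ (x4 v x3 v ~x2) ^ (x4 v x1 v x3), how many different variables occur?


Identify each distinct variable in the formula.
Variables found: x1, x2, x3, x4.
Total distinct variables = 4.

4


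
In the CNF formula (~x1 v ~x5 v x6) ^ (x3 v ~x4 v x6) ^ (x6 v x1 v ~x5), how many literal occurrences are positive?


Scan each clause for unnegated literals.
Clause 1: 1 positive; Clause 2: 2 positive; Clause 3: 2 positive.
Total positive literal occurrences = 5.

5


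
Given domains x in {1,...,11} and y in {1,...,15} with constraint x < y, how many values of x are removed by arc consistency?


For the constraint x < y, x needs a supporting value in y's domain.
x can be at most 14 (one less than y's maximum).
Valid x values from domain: 11 out of 11.
Pruned = 11 - 11 = 0.

0


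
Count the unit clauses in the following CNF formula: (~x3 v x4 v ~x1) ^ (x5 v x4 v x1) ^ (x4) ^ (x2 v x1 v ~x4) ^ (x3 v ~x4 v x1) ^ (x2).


A unit clause contains exactly one literal.
Unit clauses found: (x4), (x2).
Count = 2.

2


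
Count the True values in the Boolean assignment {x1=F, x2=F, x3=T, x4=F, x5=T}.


The weight is the number of variables assigned True.
True variables: x3, x5.
Weight = 2.

2


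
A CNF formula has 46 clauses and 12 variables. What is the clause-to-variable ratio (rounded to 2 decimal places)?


Clause-to-variable ratio = clauses / variables.
46 / 12 = 3.83.

3.83


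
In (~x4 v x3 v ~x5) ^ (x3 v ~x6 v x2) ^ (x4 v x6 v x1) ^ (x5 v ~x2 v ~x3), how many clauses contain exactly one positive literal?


A definite clause has exactly one positive literal.
Clause 1: 1 positive -> definite
Clause 2: 2 positive -> not definite
Clause 3: 3 positive -> not definite
Clause 4: 1 positive -> definite
Definite clause count = 2.

2


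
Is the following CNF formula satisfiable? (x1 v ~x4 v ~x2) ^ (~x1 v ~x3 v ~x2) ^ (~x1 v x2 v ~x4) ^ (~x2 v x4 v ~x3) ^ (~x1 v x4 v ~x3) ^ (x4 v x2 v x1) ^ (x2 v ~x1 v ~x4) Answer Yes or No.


Check all 16 possible truth assignments.
Number of satisfying assignments found: 6.
The formula is satisfiable.

Yes


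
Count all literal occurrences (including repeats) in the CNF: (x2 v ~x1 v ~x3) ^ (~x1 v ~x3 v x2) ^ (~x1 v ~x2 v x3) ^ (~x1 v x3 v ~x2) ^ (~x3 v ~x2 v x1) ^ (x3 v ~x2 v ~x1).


Clause lengths: 3, 3, 3, 3, 3, 3.
Sum = 3 + 3 + 3 + 3 + 3 + 3 = 18.

18


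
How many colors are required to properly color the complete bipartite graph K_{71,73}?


K_{71,73} is bipartite by definition: the two parts are independent sets, with every edge crossing between them.
Color all vertices in one part with color 1 and all vertices in the other part with color 2.
Since the graph has at least one edge, one color does not suffice.
Chromatic number = 2.

2


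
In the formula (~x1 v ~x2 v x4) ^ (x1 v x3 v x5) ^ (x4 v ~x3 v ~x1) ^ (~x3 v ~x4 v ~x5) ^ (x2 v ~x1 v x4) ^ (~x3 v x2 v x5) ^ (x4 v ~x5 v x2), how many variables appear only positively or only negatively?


A pure literal appears in only one polarity across all clauses.
No pure literals found.
Count = 0.

0


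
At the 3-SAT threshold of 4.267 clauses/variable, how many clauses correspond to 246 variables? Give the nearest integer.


The 3-SAT phase transition occurs at approximately 4.267 clauses per variable.
m = 4.267 * 246 = 1049.682.
Rounded to nearest integer: 1050.

1050


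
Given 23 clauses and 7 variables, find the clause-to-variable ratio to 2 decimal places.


Clause-to-variable ratio = clauses / variables.
23 / 7 = 3.29.

3.29


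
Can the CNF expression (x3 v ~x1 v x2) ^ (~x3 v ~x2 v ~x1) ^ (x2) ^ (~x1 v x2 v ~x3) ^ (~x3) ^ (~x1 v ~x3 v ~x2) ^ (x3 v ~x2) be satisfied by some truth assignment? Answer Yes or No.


Check all 8 possible truth assignments.
Number of satisfying assignments found: 0.
The formula is unsatisfiable.

No


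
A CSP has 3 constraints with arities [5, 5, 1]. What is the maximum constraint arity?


The arities are: 5, 5, 1.
Scan for the maximum value.
Maximum arity = 5.

5


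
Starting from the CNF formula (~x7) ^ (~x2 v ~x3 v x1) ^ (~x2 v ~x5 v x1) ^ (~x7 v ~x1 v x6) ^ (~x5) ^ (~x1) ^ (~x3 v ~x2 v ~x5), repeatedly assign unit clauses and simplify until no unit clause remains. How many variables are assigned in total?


Unit propagation repeatedly assigns the literal in any unit clause, then simplifies.
Assignments in order: x7 = F, x5 = F, x1 = F.
No further unit clauses remain.
Total variables assigned = 3.

3


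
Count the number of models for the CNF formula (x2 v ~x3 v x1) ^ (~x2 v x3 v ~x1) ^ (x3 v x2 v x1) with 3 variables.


Enumerate all 8 truth assignments over 3 variables.
Test each against every clause.
Satisfying assignments found: 5.

5


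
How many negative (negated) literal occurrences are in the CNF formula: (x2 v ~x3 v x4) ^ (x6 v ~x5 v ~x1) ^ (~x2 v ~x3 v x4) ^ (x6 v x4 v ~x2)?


Scan each clause for negated literals.
Clause 1: 1 negative; Clause 2: 2 negative; Clause 3: 2 negative; Clause 4: 1 negative.
Total negative literal occurrences = 6.

6


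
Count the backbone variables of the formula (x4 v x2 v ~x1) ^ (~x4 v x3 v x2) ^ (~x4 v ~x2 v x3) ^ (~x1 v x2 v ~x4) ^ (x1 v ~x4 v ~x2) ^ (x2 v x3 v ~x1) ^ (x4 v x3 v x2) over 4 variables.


Find all satisfying assignments: 7 model(s).
Check which variables have the same value in every model.
No variable is fixed across all models.
Backbone size = 0.

0


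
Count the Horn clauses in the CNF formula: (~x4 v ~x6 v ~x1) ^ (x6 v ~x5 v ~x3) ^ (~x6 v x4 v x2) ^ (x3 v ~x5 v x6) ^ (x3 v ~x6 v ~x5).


A Horn clause has at most one positive literal.
Clause 1: 0 positive lit(s) -> Horn
Clause 2: 1 positive lit(s) -> Horn
Clause 3: 2 positive lit(s) -> not Horn
Clause 4: 2 positive lit(s) -> not Horn
Clause 5: 1 positive lit(s) -> Horn
Total Horn clauses = 3.

3


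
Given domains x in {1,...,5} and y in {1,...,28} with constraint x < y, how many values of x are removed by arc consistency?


For the constraint x < y, x needs a supporting value in y's domain.
x can be at most 27 (one less than y's maximum).
Valid x values from domain: 5 out of 5.
Pruned = 5 - 5 = 0.

0


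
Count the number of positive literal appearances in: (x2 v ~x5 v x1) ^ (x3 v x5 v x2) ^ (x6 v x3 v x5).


Scan each clause for unnegated literals.
Clause 1: 2 positive; Clause 2: 3 positive; Clause 3: 3 positive.
Total positive literal occurrences = 8.

8


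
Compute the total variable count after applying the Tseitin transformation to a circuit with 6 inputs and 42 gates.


The Tseitin transformation introduces one auxiliary variable per gate.
Total variables = inputs + gates = 6 + 42 = 48.

48


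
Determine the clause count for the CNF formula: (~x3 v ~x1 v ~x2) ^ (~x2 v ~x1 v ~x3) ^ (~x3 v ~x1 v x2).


Each group enclosed in parentheses joined by ^ is one clause.
Counting the conjuncts: 3 clauses.

3


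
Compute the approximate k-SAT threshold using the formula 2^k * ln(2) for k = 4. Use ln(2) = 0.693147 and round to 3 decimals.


Using the asymptotic formula: threshold ~ 2^k * ln(2).
2^4 = 16.
16 * 0.693147 = 11.09.

11.09


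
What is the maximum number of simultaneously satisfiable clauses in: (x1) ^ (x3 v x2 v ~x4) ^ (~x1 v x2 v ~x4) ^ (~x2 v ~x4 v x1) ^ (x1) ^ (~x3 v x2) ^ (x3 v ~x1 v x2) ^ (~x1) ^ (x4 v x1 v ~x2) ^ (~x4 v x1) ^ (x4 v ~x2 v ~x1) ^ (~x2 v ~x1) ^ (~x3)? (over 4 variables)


Enumerate all 16 truth assignments.
For each, count how many of the 13 clauses are satisfied.
The formula is not fully satisfiable, so the maximum is below 13.
Maximum simultaneously satisfiable clauses = 11.

11


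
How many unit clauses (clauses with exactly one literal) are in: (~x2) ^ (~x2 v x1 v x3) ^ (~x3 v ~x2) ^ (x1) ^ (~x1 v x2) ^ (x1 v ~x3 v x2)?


A unit clause contains exactly one literal.
Unit clauses found: (~x2), (x1).
Count = 2.

2


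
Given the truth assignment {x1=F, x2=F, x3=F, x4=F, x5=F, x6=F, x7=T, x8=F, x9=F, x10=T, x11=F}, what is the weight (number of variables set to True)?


The weight is the number of variables assigned True.
True variables: x7, x10.
Weight = 2.

2


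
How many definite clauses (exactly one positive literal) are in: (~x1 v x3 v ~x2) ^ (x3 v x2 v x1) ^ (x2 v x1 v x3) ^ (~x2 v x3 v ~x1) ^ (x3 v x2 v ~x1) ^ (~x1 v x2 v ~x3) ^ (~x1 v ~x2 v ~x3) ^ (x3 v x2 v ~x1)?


A definite clause has exactly one positive literal.
Clause 1: 1 positive -> definite
Clause 2: 3 positive -> not definite
Clause 3: 3 positive -> not definite
Clause 4: 1 positive -> definite
Clause 5: 2 positive -> not definite
Clause 6: 1 positive -> definite
Clause 7: 0 positive -> not definite
Clause 8: 2 positive -> not definite
Definite clause count = 3.

3


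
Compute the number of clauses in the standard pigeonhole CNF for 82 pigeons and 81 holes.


The PHP encoding has two parts:
1) At-least-one-hole clauses: 82 (one per pigeon, each with 81 literals).
2) At-most-one-pigeon-per-hole clauses: 81 holes * C(82,2) = 81 * 3321 = 269001.
Total clauses = 82 + 269001 = 269083.

269083


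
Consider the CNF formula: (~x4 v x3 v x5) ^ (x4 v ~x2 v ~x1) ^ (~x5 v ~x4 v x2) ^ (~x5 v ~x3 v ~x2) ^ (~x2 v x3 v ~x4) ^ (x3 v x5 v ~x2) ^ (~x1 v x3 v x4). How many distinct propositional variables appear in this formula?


Identify each distinct variable in the formula.
Variables found: x1, x2, x3, x4, x5.
Total distinct variables = 5.

5


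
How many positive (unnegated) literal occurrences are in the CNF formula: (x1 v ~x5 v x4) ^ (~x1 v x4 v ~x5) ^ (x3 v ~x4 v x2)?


Scan each clause for unnegated literals.
Clause 1: 2 positive; Clause 2: 1 positive; Clause 3: 2 positive.
Total positive literal occurrences = 5.

5


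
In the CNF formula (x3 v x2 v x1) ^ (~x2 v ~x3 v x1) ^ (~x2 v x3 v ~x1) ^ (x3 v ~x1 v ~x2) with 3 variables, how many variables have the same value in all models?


Find all satisfying assignments: 5 model(s).
Check which variables have the same value in every model.
No variable is fixed across all models.
Backbone size = 0.

0


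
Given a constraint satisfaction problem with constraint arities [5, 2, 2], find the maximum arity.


The arities are: 5, 2, 2.
Scan for the maximum value.
Maximum arity = 5.

5


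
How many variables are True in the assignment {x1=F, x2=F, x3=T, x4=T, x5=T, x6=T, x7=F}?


The weight is the number of variables assigned True.
True variables: x3, x4, x5, x6.
Weight = 4.

4


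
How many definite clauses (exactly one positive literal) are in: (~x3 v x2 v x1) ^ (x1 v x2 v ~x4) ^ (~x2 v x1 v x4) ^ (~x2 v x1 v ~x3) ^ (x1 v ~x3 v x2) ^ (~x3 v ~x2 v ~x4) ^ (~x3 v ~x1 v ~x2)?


A definite clause has exactly one positive literal.
Clause 1: 2 positive -> not definite
Clause 2: 2 positive -> not definite
Clause 3: 2 positive -> not definite
Clause 4: 1 positive -> definite
Clause 5: 2 positive -> not definite
Clause 6: 0 positive -> not definite
Clause 7: 0 positive -> not definite
Definite clause count = 1.

1


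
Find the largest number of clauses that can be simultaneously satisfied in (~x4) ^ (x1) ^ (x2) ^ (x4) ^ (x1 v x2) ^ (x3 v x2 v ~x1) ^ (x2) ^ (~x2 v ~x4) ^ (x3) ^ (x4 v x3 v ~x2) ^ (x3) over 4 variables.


Enumerate all 16 truth assignments.
For each, count how many of the 11 clauses are satisfied.
The formula is not fully satisfiable, so the maximum is below 11.
Maximum simultaneously satisfiable clauses = 10.

10


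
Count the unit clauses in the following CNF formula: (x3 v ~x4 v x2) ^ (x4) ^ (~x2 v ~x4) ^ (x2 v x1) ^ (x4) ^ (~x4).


A unit clause contains exactly one literal.
Unit clauses found: (x4), (x4), (~x4).
Count = 3.

3


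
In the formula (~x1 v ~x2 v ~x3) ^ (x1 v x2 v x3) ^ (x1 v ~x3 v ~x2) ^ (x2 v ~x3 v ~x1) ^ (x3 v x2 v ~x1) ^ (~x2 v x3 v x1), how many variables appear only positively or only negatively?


A pure literal appears in only one polarity across all clauses.
No pure literals found.
Count = 0.

0


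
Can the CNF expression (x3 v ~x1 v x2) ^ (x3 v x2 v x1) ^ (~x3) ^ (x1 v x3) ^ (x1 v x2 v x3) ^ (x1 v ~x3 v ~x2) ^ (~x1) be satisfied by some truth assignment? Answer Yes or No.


Check all 8 possible truth assignments.
Number of satisfying assignments found: 0.
The formula is unsatisfiable.

No


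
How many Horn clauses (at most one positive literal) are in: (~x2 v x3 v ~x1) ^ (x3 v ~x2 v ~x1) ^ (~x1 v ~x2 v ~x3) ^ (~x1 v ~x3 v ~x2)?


A Horn clause has at most one positive literal.
Clause 1: 1 positive lit(s) -> Horn
Clause 2: 1 positive lit(s) -> Horn
Clause 3: 0 positive lit(s) -> Horn
Clause 4: 0 positive lit(s) -> Horn
Total Horn clauses = 4.

4


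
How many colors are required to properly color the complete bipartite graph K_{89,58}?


K_{89,58} is bipartite by definition: the two parts are independent sets, with every edge crossing between them.
Color all vertices in one part with color 1 and all vertices in the other part with color 2.
Since the graph has at least one edge, one color does not suffice.
Chromatic number = 2.

2


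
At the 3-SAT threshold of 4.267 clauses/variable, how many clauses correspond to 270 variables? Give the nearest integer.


The 3-SAT phase transition occurs at approximately 4.267 clauses per variable.
m = 4.267 * 270 = 1152.09.
Rounded to nearest integer: 1152.

1152


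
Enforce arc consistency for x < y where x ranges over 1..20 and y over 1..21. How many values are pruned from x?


For the constraint x < y, x needs a supporting value in y's domain.
x can be at most 20 (one less than y's maximum).
Valid x values from domain: 20 out of 20.
Pruned = 20 - 20 = 0.

0


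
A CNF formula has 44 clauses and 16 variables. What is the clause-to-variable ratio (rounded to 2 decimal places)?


Clause-to-variable ratio = clauses / variables.
44 / 16 = 2.75.

2.75


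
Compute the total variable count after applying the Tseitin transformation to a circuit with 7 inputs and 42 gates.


The Tseitin transformation introduces one auxiliary variable per gate.
Total variables = inputs + gates = 7 + 42 = 49.

49


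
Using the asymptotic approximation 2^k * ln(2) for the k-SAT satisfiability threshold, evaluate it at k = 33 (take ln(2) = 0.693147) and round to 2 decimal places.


Using the asymptotic formula: threshold ~ 2^k * ln(2).
2^33 = 8589934592.
8589934592 * 0.693147 = 5954087392.64.

5954087392.64


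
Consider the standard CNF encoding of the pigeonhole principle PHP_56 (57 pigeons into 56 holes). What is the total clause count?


The PHP encoding has two parts:
1) At-least-one-hole clauses: 57 (one per pigeon, each with 56 literals).
2) At-most-one-pigeon-per-hole clauses: 56 holes * C(57,2) = 56 * 1596 = 89376.
Total clauses = 57 + 89376 = 89433.

89433


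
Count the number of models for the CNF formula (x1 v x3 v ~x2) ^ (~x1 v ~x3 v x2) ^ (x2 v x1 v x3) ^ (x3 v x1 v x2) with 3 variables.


Enumerate all 8 truth assignments over 3 variables.
Test each against every clause.
Satisfying assignments found: 5.

5


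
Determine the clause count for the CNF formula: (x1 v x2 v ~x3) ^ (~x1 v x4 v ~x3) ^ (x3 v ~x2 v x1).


Each group enclosed in parentheses joined by ^ is one clause.
Counting the conjuncts: 3 clauses.

3


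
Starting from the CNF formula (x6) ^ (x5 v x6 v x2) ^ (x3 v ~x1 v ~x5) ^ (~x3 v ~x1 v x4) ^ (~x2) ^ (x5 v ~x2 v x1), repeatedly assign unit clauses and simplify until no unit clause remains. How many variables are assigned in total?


Unit propagation repeatedly assigns the literal in any unit clause, then simplifies.
Assignments in order: x6 = T, x2 = F.
No further unit clauses remain.
Total variables assigned = 2.

2


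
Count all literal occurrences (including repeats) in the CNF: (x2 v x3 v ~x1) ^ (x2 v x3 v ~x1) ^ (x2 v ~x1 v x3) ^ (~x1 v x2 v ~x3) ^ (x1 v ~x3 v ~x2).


Clause lengths: 3, 3, 3, 3, 3.
Sum = 3 + 3 + 3 + 3 + 3 = 15.

15


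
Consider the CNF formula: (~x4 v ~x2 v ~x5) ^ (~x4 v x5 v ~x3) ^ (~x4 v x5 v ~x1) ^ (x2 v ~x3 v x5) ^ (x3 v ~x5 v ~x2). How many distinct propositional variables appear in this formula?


Identify each distinct variable in the formula.
Variables found: x1, x2, x3, x4, x5.
Total distinct variables = 5.

5


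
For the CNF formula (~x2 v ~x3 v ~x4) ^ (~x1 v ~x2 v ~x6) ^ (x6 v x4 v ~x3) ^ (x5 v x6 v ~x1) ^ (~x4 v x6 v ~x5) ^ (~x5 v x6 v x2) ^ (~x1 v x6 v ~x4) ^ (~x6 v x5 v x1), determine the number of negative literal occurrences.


Scan each clause for negated literals.
Clause 1: 3 negative; Clause 2: 3 negative; Clause 3: 1 negative; Clause 4: 1 negative; Clause 5: 2 negative; Clause 6: 1 negative; Clause 7: 2 negative; Clause 8: 1 negative.
Total negative literal occurrences = 14.

14


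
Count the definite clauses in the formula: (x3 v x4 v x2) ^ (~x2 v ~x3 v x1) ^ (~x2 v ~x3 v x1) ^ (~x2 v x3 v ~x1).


A definite clause has exactly one positive literal.
Clause 1: 3 positive -> not definite
Clause 2: 1 positive -> definite
Clause 3: 1 positive -> definite
Clause 4: 1 positive -> definite
Definite clause count = 3.

3


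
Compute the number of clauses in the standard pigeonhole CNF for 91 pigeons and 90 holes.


The PHP encoding has two parts:
1) At-least-one-hole clauses: 91 (one per pigeon, each with 90 literals).
2) At-most-one-pigeon-per-hole clauses: 90 holes * C(91,2) = 90 * 4095 = 368550.
Total clauses = 91 + 368550 = 368641.

368641
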